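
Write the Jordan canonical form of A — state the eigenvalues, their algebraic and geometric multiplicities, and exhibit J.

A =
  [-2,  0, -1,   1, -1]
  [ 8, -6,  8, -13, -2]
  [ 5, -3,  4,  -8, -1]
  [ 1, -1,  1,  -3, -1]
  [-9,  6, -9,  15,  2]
J_3(-1) ⊕ J_1(-1) ⊕ J_1(-1)

The characteristic polynomial is
  det(x·I − A) = x^5 + 5*x^4 + 10*x^3 + 10*x^2 + 5*x + 1 = (x + 1)^5

Eigenvalues and multiplicities (the geometric multiplicity of λ is n − rank(A − λI), which equals the number of Jordan blocks for λ):
  λ = -1: algebraic multiplicity = 5, geometric multiplicity = 3

Determining the block sizes for each eigenvalue:
  λ = -1: with am = 5 and gm = 3, the partition is not yet determined (e.g. several partitions of 5 into 3 parts exist). Let N = A − (-1)·I. Computing rank(N^1) = 2, rank(N^2) = 1, rank(N^3) = 0; the number of blocks of size ≥ j is rank(N^{j−1}) − rank(N^j), giving [3, 1, 1]. So we have 1 block(s) of size 3, 2 block(s) of size 1 → block sizes [3, 1, 1]

Assembling the blocks gives a Jordan form
J =
  [-1,  1,  0,  0,  0]
  [ 0, -1,  1,  0,  0]
  [ 0,  0, -1,  0,  0]
  [ 0,  0,  0, -1,  0]
  [ 0,  0,  0,  0, -1]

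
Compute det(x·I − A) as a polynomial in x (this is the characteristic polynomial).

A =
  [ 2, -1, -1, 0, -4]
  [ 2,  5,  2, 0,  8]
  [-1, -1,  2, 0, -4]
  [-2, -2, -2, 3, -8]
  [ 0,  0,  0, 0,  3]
x^5 - 15*x^4 + 90*x^3 - 270*x^2 + 405*x - 243

Expanding det(x·I − A) (e.g. by cofactor expansion or by noting that A is similar to its Jordan form J, which has the same characteristic polynomial as A) gives
  χ_A(x) = x^5 - 15*x^4 + 90*x^3 - 270*x^2 + 405*x - 243
which factors as (x - 3)^5. The eigenvalues (with algebraic multiplicities) are λ = 3 with multiplicity 5.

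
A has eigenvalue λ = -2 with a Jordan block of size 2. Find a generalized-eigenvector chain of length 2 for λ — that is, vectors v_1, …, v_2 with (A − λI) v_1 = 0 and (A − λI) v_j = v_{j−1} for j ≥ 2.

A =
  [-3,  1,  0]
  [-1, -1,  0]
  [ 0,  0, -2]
A Jordan chain for λ = -2 of length 2:
v_1 = (-1, -1, 0)ᵀ
v_2 = (1, 0, 0)ᵀ

Let N = A − (-2)·I. We want v_2 with N^2 v_2 = 0 but N^1 v_2 ≠ 0; then v_{j-1} := N · v_j for j = 2, …, 2.

Pick v_2 = (1, 0, 0)ᵀ.
Then v_1 = N · v_2 = (-1, -1, 0)ᵀ.

Sanity check: (A − (-2)·I) v_1 = (0, 0, 0)ᵀ = 0. ✓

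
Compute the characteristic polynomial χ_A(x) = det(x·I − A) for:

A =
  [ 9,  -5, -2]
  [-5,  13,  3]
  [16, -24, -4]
x^3 - 18*x^2 + 108*x - 216

Expanding det(x·I − A) (e.g. by cofactor expansion or by noting that A is similar to its Jordan form J, which has the same characteristic polynomial as A) gives
  χ_A(x) = x^3 - 18*x^2 + 108*x - 216
which factors as (x - 6)^3. The eigenvalues (with algebraic multiplicities) are λ = 6 with multiplicity 3.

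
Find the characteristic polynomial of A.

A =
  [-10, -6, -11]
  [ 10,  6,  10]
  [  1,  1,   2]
x^3 + 2*x^2 - 7*x + 4

Expanding det(x·I − A) (e.g. by cofactor expansion or by noting that A is similar to its Jordan form J, which has the same characteristic polynomial as A) gives
  χ_A(x) = x^3 + 2*x^2 - 7*x + 4
which factors as (x - 1)^2*(x + 4). The eigenvalues (with algebraic multiplicities) are λ = -4 with multiplicity 1, λ = 1 with multiplicity 2.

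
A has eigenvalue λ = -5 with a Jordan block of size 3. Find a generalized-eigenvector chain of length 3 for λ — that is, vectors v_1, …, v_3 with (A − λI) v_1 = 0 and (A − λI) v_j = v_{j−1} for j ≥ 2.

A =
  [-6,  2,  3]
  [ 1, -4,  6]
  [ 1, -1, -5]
A Jordan chain for λ = -5 of length 3:
v_1 = (6, 6, -2)ᵀ
v_2 = (-1, 1, 1)ᵀ
v_3 = (1, 0, 0)ᵀ

Let N = A − (-5)·I. We want v_3 with N^3 v_3 = 0 but N^2 v_3 ≠ 0; then v_{j-1} := N · v_j for j = 3, …, 2.

Pick v_3 = (1, 0, 0)ᵀ.
Then v_2 = N · v_3 = (-1, 1, 1)ᵀ.
Then v_1 = N · v_2 = (6, 6, -2)ᵀ.

Sanity check: (A − (-5)·I) v_1 = (0, 0, 0)ᵀ = 0. ✓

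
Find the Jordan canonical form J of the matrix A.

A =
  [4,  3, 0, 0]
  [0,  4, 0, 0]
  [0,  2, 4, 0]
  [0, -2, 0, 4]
J_2(4) ⊕ J_1(4) ⊕ J_1(4)

The characteristic polynomial is
  det(x·I − A) = x^4 - 16*x^3 + 96*x^2 - 256*x + 256 = (x - 4)^4

Eigenvalues and multiplicities (the geometric multiplicity of λ is n − rank(A − λI), which equals the number of Jordan blocks for λ):
  λ = 4: algebraic multiplicity = 4, geometric multiplicity = 3

Determining the block sizes for each eigenvalue:
  λ = 4: 3 blocks summing to 4 forces exactly one block of size 2 and the rest size 1 → block sizes [2, 1, 1]

Assembling the blocks gives a Jordan form
J =
  [4, 1, 0, 0]
  [0, 4, 0, 0]
  [0, 0, 4, 0]
  [0, 0, 0, 4]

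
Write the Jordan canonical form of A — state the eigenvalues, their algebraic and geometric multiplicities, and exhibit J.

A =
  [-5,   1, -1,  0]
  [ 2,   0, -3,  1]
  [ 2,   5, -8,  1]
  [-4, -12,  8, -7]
J_2(-5) ⊕ J_2(-5)

The characteristic polynomial is
  det(x·I − A) = x^4 + 20*x^3 + 150*x^2 + 500*x + 625 = (x + 5)^4

Eigenvalues and multiplicities (the geometric multiplicity of λ is n − rank(A − λI), which equals the number of Jordan blocks for λ):
  λ = -5: algebraic multiplicity = 4, geometric multiplicity = 2

Determining the block sizes for each eigenvalue:
  λ = -5: with am = 4 and gm = 2, the partition is not yet determined (e.g. several partitions of 4 into 2 parts exist). Let N = A − (-5)·I. Computing rank(N^1) = 2, rank(N^2) = 0; the number of blocks of size ≥ j is rank(N^{j−1}) − rank(N^j), giving [2, 2]. So we have 2 block(s) of size 2 → block sizes [2, 2]

Assembling the blocks gives a Jordan form
J =
  [-5,  1,  0,  0]
  [ 0, -5,  0,  0]
  [ 0,  0, -5,  1]
  [ 0,  0,  0, -5]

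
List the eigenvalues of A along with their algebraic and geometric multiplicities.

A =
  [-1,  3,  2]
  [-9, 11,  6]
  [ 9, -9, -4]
λ = 2: alg = 3, geom = 2

Step 1 — factor the characteristic polynomial to read off the algebraic multiplicities:
  χ_A(x) = (x - 2)^3

Step 2 — compute geometric multiplicities via the rank-nullity identity g(λ) = n − rank(A − λI):
  rank(A − (2)·I) = 1, so dim ker(A − (2)·I) = n − 1 = 2

Summary:
  λ = 2: algebraic multiplicity = 3, geometric multiplicity = 2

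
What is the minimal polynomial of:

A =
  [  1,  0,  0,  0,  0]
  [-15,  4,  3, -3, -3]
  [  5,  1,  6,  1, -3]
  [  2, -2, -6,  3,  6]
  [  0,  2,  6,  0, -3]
x^3 - 7*x^2 + 15*x - 9

The characteristic polynomial is χ_A(x) = (x - 3)^3*(x - 1)^2, so the eigenvalues are known. The minimal polynomial is
  m_A(x) = Π_λ (x − λ)^{k_λ}
where k_λ is the size of the *largest* Jordan block for λ (equivalently, the smallest k with (A − λI)^k v = 0 for every generalised eigenvector v of λ).

  λ = 1: largest Jordan block has size 1, contributing (x − 1)
  λ = 3: largest Jordan block has size 2, contributing (x − 3)^2

So m_A(x) = (x - 3)^2*(x - 1) = x^3 - 7*x^2 + 15*x - 9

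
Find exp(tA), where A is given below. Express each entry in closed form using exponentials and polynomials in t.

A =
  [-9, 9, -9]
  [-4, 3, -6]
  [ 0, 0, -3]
e^{tA} =
  [-6*t*exp(-3*t) + exp(-3*t), 9*t*exp(-3*t), -9*t*exp(-3*t)]
  [-4*t*exp(-3*t), 6*t*exp(-3*t) + exp(-3*t), -6*t*exp(-3*t)]
  [0, 0, exp(-3*t)]

Strategy: write A = P · J · P⁻¹ where J is a Jordan canonical form, so e^{tA} = P · e^{tJ} · P⁻¹, and e^{tJ} can be computed block-by-block.

A has Jordan form
J =
  [-3,  1,  0]
  [ 0, -3,  0]
  [ 0,  0, -3]
(up to reordering of blocks).

Per-block formulas:
  For a 2×2 Jordan block J_2(-3): exp(t · J_2(-3)) = e^(-3t)·(I + t·N), where N is the 2×2 nilpotent shift.
  For a 1×1 block at λ = -3: exp(t · [-3]) = [e^(-3t)].

After assembling e^{tJ} and conjugating by P, we get:

e^{tA} =
  [-6*t*exp(-3*t) + exp(-3*t), 9*t*exp(-3*t), -9*t*exp(-3*t)]
  [-4*t*exp(-3*t), 6*t*exp(-3*t) + exp(-3*t), -6*t*exp(-3*t)]
  [0, 0, exp(-3*t)]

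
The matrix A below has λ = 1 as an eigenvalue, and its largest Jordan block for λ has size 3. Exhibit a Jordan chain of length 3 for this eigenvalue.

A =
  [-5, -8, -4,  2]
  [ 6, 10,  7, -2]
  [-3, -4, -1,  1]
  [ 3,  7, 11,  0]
A Jordan chain for λ = 1 of length 3:
v_1 = (6, -9, 3, -12)ᵀ
v_2 = (-6, 6, -3, 3)ᵀ
v_3 = (1, 0, 0, 0)ᵀ

Let N = A − (1)·I. We want v_3 with N^3 v_3 = 0 but N^2 v_3 ≠ 0; then v_{j-1} := N · v_j for j = 3, …, 2.

Pick v_3 = (1, 0, 0, 0)ᵀ.
Then v_2 = N · v_3 = (-6, 6, -3, 3)ᵀ.
Then v_1 = N · v_2 = (6, -9, 3, -12)ᵀ.

Sanity check: (A − (1)·I) v_1 = (0, 0, 0, 0)ᵀ = 0. ✓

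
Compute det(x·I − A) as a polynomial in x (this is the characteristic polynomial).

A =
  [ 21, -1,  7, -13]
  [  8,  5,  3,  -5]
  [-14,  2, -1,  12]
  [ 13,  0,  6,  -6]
x^4 - 19*x^3 + 126*x^2 - 324*x + 216

Expanding det(x·I − A) (e.g. by cofactor expansion or by noting that A is similar to its Jordan form J, which has the same characteristic polynomial as A) gives
  χ_A(x) = x^4 - 19*x^3 + 126*x^2 - 324*x + 216
which factors as (x - 6)^3*(x - 1). The eigenvalues (with algebraic multiplicities) are λ = 1 with multiplicity 1, λ = 6 with multiplicity 3.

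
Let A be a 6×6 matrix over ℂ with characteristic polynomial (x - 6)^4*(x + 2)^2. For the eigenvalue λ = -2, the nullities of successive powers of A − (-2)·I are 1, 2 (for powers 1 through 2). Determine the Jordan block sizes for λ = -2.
Block sizes for λ = -2: [2]

From the dimensions of kernels of powers, the number of Jordan blocks of size at least j is d_j − d_{j−1} where d_j = dim ker(N^j) (with d_0 = 0). Computing the differences gives [1, 1].
The number of blocks of size exactly k is (#blocks of size ≥ k) − (#blocks of size ≥ k + 1), so the partition is: 1 block(s) of size 2.
In nonincreasing order the block sizes are [2].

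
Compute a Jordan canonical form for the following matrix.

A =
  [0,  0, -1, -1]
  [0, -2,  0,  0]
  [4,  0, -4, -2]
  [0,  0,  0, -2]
J_2(-2) ⊕ J_1(-2) ⊕ J_1(-2)

The characteristic polynomial is
  det(x·I − A) = x^4 + 8*x^3 + 24*x^2 + 32*x + 16 = (x + 2)^4

Eigenvalues and multiplicities (the geometric multiplicity of λ is n − rank(A − λI), which equals the number of Jordan blocks for λ):
  λ = -2: algebraic multiplicity = 4, geometric multiplicity = 3

Determining the block sizes for each eigenvalue:
  λ = -2: 3 blocks summing to 4 forces exactly one block of size 2 and the rest size 1 → block sizes [2, 1, 1]

Assembling the blocks gives a Jordan form
J =
  [-2,  1,  0,  0]
  [ 0, -2,  0,  0]
  [ 0,  0, -2,  0]
  [ 0,  0,  0, -2]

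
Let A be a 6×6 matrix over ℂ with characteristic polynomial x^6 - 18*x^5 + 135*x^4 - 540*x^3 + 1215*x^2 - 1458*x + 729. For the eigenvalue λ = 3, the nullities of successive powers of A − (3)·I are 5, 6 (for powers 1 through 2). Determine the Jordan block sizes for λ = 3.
Block sizes for λ = 3: [2, 1, 1, 1, 1]

From the dimensions of kernels of powers, the number of Jordan blocks of size at least j is d_j − d_{j−1} where d_j = dim ker(N^j) (with d_0 = 0). Computing the differences gives [5, 1].
The number of blocks of size exactly k is (#blocks of size ≥ k) − (#blocks of size ≥ k + 1), so the partition is: 4 block(s) of size 1, 1 block(s) of size 2.
In nonincreasing order the block sizes are [2, 1, 1, 1, 1].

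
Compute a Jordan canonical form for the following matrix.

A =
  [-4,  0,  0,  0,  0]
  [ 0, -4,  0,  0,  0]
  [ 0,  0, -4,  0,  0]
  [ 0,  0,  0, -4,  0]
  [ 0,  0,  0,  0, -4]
J_1(-4) ⊕ J_1(-4) ⊕ J_1(-4) ⊕ J_1(-4) ⊕ J_1(-4)

The characteristic polynomial is
  det(x·I − A) = x^5 + 20*x^4 + 160*x^3 + 640*x^2 + 1280*x + 1024 = (x + 4)^5

Eigenvalues and multiplicities (the geometric multiplicity of λ is n − rank(A − λI), which equals the number of Jordan blocks for λ):
  λ = -4: algebraic multiplicity = 5, geometric multiplicity = 5

Determining the block sizes for each eigenvalue:
  λ = -4: gm = am = 5, so every block has size 1 → block sizes [1, 1, 1, 1, 1]

Assembling the blocks gives a Jordan form
J =
  [-4,  0,  0,  0,  0]
  [ 0, -4,  0,  0,  0]
  [ 0,  0, -4,  0,  0]
  [ 0,  0,  0, -4,  0]
  [ 0,  0,  0,  0, -4]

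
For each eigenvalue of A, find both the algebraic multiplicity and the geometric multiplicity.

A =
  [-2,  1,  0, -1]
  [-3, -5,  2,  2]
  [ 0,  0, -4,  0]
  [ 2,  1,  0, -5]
λ = -4: alg = 4, geom = 2

Step 1 — factor the characteristic polynomial to read off the algebraic multiplicities:
  χ_A(x) = (x + 4)^4

Step 2 — compute geometric multiplicities via the rank-nullity identity g(λ) = n − rank(A − λI):
  rank(A − (-4)·I) = 2, so dim ker(A − (-4)·I) = n − 2 = 2

Summary:
  λ = -4: algebraic multiplicity = 4, geometric multiplicity = 2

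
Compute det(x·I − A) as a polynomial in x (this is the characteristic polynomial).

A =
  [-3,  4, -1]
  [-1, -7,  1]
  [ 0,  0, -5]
x^3 + 15*x^2 + 75*x + 125

Expanding det(x·I − A) (e.g. by cofactor expansion or by noting that A is similar to its Jordan form J, which has the same characteristic polynomial as A) gives
  χ_A(x) = x^3 + 15*x^2 + 75*x + 125
which factors as (x + 5)^3. The eigenvalues (with algebraic multiplicities) are λ = -5 with multiplicity 3.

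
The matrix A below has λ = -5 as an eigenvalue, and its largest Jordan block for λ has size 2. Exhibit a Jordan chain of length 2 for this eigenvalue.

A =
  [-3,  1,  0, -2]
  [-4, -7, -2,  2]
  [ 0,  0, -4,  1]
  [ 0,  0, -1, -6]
A Jordan chain for λ = -5 of length 2:
v_1 = (2, -4, 0, 0)ᵀ
v_2 = (1, 0, 0, 0)ᵀ

Let N = A − (-5)·I. We want v_2 with N^2 v_2 = 0 but N^1 v_2 ≠ 0; then v_{j-1} := N · v_j for j = 2, …, 2.

Pick v_2 = (1, 0, 0, 0)ᵀ.
Then v_1 = N · v_2 = (2, -4, 0, 0)ᵀ.

Sanity check: (A − (-5)·I) v_1 = (0, 0, 0, 0)ᵀ = 0. ✓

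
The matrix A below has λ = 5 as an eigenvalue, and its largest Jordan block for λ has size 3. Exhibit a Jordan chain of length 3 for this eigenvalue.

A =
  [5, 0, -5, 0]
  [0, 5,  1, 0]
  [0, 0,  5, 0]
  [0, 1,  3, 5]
A Jordan chain for λ = 5 of length 3:
v_1 = (0, 0, 0, 1)ᵀ
v_2 = (-5, 1, 0, 3)ᵀ
v_3 = (0, 0, 1, 0)ᵀ

Let N = A − (5)·I. We want v_3 with N^3 v_3 = 0 but N^2 v_3 ≠ 0; then v_{j-1} := N · v_j for j = 3, …, 2.

Pick v_3 = (0, 0, 1, 0)ᵀ.
Then v_2 = N · v_3 = (-5, 1, 0, 3)ᵀ.
Then v_1 = N · v_2 = (0, 0, 0, 1)ᵀ.

Sanity check: (A − (5)·I) v_1 = (0, 0, 0, 0)ᵀ = 0. ✓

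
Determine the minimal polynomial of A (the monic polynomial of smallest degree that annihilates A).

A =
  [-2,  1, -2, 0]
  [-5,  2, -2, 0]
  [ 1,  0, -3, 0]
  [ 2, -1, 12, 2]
x^4 + x^3 - 3*x^2 - 5*x - 2

The characteristic polynomial is χ_A(x) = (x - 2)*(x + 1)^3, so the eigenvalues are known. The minimal polynomial is
  m_A(x) = Π_λ (x − λ)^{k_λ}
where k_λ is the size of the *largest* Jordan block for λ (equivalently, the smallest k with (A − λI)^k v = 0 for every generalised eigenvector v of λ).

  λ = -1: largest Jordan block has size 3, contributing (x + 1)^3
  λ = 2: largest Jordan block has size 1, contributing (x − 2)

So m_A(x) = (x - 2)*(x + 1)^3 = x^4 + x^3 - 3*x^2 - 5*x - 2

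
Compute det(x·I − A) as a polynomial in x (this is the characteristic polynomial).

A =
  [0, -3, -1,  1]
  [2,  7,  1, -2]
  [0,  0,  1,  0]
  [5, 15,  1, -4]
x^4 - 4*x^3 + 6*x^2 - 4*x + 1

Expanding det(x·I − A) (e.g. by cofactor expansion or by noting that A is similar to its Jordan form J, which has the same characteristic polynomial as A) gives
  χ_A(x) = x^4 - 4*x^3 + 6*x^2 - 4*x + 1
which factors as (x - 1)^4. The eigenvalues (with algebraic multiplicities) are λ = 1 with multiplicity 4.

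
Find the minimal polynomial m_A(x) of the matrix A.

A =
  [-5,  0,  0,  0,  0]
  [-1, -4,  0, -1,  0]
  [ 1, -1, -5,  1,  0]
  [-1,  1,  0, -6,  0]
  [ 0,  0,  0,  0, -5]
x^2 + 10*x + 25

The characteristic polynomial is χ_A(x) = (x + 5)^5, so the eigenvalues are known. The minimal polynomial is
  m_A(x) = Π_λ (x − λ)^{k_λ}
where k_λ is the size of the *largest* Jordan block for λ (equivalently, the smallest k with (A − λI)^k v = 0 for every generalised eigenvector v of λ).

  λ = -5: largest Jordan block has size 2, contributing (x + 5)^2

So m_A(x) = (x + 5)^2 = x^2 + 10*x + 25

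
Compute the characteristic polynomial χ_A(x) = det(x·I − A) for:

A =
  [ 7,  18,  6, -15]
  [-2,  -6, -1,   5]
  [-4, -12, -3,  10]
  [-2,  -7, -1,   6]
x^4 - 4*x^3 + 6*x^2 - 4*x + 1

Expanding det(x·I − A) (e.g. by cofactor expansion or by noting that A is similar to its Jordan form J, which has the same characteristic polynomial as A) gives
  χ_A(x) = x^4 - 4*x^3 + 6*x^2 - 4*x + 1
which factors as (x - 1)^4. The eigenvalues (with algebraic multiplicities) are λ = 1 with multiplicity 4.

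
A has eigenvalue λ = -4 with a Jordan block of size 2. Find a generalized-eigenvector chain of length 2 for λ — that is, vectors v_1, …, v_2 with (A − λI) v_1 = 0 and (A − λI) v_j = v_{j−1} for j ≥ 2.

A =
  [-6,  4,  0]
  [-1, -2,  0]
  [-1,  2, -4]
A Jordan chain for λ = -4 of length 2:
v_1 = (-2, -1, -1)ᵀ
v_2 = (1, 0, 0)ᵀ

Let N = A − (-4)·I. We want v_2 with N^2 v_2 = 0 but N^1 v_2 ≠ 0; then v_{j-1} := N · v_j for j = 2, …, 2.

Pick v_2 = (1, 0, 0)ᵀ.
Then v_1 = N · v_2 = (-2, -1, -1)ᵀ.

Sanity check: (A − (-4)·I) v_1 = (0, 0, 0)ᵀ = 0. ✓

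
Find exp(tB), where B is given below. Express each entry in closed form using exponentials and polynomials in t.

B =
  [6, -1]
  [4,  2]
e^{tB} =
  [2*t*exp(4*t) + exp(4*t), -t*exp(4*t)]
  [4*t*exp(4*t), -2*t*exp(4*t) + exp(4*t)]

Strategy: write B = P · J · P⁻¹ where J is a Jordan canonical form, so e^{tB} = P · e^{tJ} · P⁻¹, and e^{tJ} can be computed block-by-block.

B has Jordan form
J =
  [4, 1]
  [0, 4]
(up to reordering of blocks).

Per-block formulas:
  For a 2×2 Jordan block J_2(4): exp(t · J_2(4)) = e^(4t)·(I + t·N), where N is the 2×2 nilpotent shift.

After assembling e^{tJ} and conjugating by P, we get:

e^{tB} =
  [2*t*exp(4*t) + exp(4*t), -t*exp(4*t)]
  [4*t*exp(4*t), -2*t*exp(4*t) + exp(4*t)]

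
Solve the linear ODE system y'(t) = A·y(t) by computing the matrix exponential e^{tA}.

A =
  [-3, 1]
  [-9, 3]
e^{tA} =
  [1 - 3*t, t]
  [-9*t, 3*t + 1]

Strategy: write A = P · J · P⁻¹ where J is a Jordan canonical form, so e^{tA} = P · e^{tJ} · P⁻¹, and e^{tJ} can be computed block-by-block.

A has Jordan form
J =
  [0, 1]
  [0, 0]
(up to reordering of blocks).

Per-block formulas:
  For a 2×2 Jordan block J_2(0): exp(t · J_2(0)) = e^(0t)·(I + t·N), where N is the 2×2 nilpotent shift.

After assembling e^{tJ} and conjugating by P, we get:

e^{tA} =
  [1 - 3*t, t]
  [-9*t, 3*t + 1]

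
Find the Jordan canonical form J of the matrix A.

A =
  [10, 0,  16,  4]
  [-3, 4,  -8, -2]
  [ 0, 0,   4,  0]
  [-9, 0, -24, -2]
J_2(4) ⊕ J_1(4) ⊕ J_1(4)

The characteristic polynomial is
  det(x·I − A) = x^4 - 16*x^3 + 96*x^2 - 256*x + 256 = (x - 4)^4

Eigenvalues and multiplicities (the geometric multiplicity of λ is n − rank(A − λI), which equals the number of Jordan blocks for λ):
  λ = 4: algebraic multiplicity = 4, geometric multiplicity = 3

Determining the block sizes for each eigenvalue:
  λ = 4: 3 blocks summing to 4 forces exactly one block of size 2 and the rest size 1 → block sizes [2, 1, 1]

Assembling the blocks gives a Jordan form
J =
  [4, 1, 0, 0]
  [0, 4, 0, 0]
  [0, 0, 4, 0]
  [0, 0, 0, 4]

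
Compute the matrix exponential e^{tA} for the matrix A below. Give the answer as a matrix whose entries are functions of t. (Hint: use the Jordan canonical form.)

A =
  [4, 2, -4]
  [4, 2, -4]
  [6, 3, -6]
e^{tA} =
  [4*t + 1, 2*t, -4*t]
  [4*t, 2*t + 1, -4*t]
  [6*t, 3*t, 1 - 6*t]

Strategy: write A = P · J · P⁻¹ where J is a Jordan canonical form, so e^{tA} = P · e^{tJ} · P⁻¹, and e^{tJ} can be computed block-by-block.

A has Jordan form
J =
  [0, 1, 0]
  [0, 0, 0]
  [0, 0, 0]
(up to reordering of blocks).

Per-block formulas:
  For a 2×2 Jordan block J_2(0): exp(t · J_2(0)) = e^(0t)·(I + t·N), where N is the 2×2 nilpotent shift.
  For a 1×1 block at λ = 0: exp(t · [0]) = [e^(0t)].

After assembling e^{tJ} and conjugating by P, we get:

e^{tA} =
  [4*t + 1, 2*t, -4*t]
  [4*t, 2*t + 1, -4*t]
  [6*t, 3*t, 1 - 6*t]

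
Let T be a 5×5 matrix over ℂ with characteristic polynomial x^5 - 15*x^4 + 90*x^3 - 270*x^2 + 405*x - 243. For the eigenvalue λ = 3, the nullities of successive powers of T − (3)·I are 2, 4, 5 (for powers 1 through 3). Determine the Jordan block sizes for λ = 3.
Block sizes for λ = 3: [3, 2]

From the dimensions of kernels of powers, the number of Jordan blocks of size at least j is d_j − d_{j−1} where d_j = dim ker(N^j) (with d_0 = 0). Computing the differences gives [2, 2, 1].
The number of blocks of size exactly k is (#blocks of size ≥ k) − (#blocks of size ≥ k + 1), so the partition is: 1 block(s) of size 2, 1 block(s) of size 3.
In nonincreasing order the block sizes are [3, 2].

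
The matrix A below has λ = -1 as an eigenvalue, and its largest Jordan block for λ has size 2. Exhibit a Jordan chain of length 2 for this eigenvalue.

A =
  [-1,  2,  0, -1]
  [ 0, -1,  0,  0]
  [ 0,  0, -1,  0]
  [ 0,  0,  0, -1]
A Jordan chain for λ = -1 of length 2:
v_1 = (2, 0, 0, 0)ᵀ
v_2 = (0, 1, 0, 0)ᵀ

Let N = A − (-1)·I. We want v_2 with N^2 v_2 = 0 but N^1 v_2 ≠ 0; then v_{j-1} := N · v_j for j = 2, …, 2.

Pick v_2 = (0, 1, 0, 0)ᵀ.
Then v_1 = N · v_2 = (2, 0, 0, 0)ᵀ.

Sanity check: (A − (-1)·I) v_1 = (0, 0, 0, 0)ᵀ = 0. ✓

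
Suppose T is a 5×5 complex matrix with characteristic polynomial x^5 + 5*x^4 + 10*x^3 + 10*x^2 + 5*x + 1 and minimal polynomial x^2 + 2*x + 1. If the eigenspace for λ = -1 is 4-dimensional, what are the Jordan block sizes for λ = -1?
Block sizes for λ = -1: [2, 1, 1, 1]

Step 1 — from the characteristic polynomial, algebraic multiplicity of λ = -1 is 5. From dim ker(T − (-1)·I) = 4, there are exactly 4 Jordan blocks for λ = -1.
Step 2 — from the minimal polynomial, the factor (x + 1)^2 tells us the largest block for λ = -1 has size 2.
Step 3 — with total size 5, 4 blocks, and largest block 2, the block sizes (in nonincreasing order) are [2, 1, 1, 1].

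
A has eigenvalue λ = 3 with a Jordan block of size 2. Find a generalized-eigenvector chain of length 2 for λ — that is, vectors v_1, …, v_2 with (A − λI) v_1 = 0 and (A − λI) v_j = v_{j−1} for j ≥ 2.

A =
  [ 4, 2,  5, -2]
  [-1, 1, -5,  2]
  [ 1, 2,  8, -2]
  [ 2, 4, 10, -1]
A Jordan chain for λ = 3 of length 2:
v_1 = (1, -1, 1, 2)ᵀ
v_2 = (1, 0, 0, 0)ᵀ

Let N = A − (3)·I. We want v_2 with N^2 v_2 = 0 but N^1 v_2 ≠ 0; then v_{j-1} := N · v_j for j = 2, …, 2.

Pick v_2 = (1, 0, 0, 0)ᵀ.
Then v_1 = N · v_2 = (1, -1, 1, 2)ᵀ.

Sanity check: (A − (3)·I) v_1 = (0, 0, 0, 0)ᵀ = 0. ✓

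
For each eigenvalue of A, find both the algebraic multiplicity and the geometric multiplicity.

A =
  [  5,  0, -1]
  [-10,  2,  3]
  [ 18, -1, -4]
λ = 1: alg = 3, geom = 1

Step 1 — factor the characteristic polynomial to read off the algebraic multiplicities:
  χ_A(x) = (x - 1)^3

Step 2 — compute geometric multiplicities via the rank-nullity identity g(λ) = n − rank(A − λI):
  rank(A − (1)·I) = 2, so dim ker(A − (1)·I) = n − 2 = 1

Summary:
  λ = 1: algebraic multiplicity = 3, geometric multiplicity = 1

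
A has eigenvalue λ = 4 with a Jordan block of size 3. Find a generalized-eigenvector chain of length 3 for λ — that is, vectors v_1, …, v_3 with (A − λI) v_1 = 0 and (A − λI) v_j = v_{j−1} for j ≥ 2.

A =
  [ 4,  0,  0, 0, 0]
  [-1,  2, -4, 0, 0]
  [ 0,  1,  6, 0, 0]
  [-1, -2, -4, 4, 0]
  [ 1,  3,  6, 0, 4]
A Jordan chain for λ = 4 of length 3:
v_1 = (0, 2, -1, 2, -3)ᵀ
v_2 = (0, -1, 0, -1, 1)ᵀ
v_3 = (1, 0, 0, 0, 0)ᵀ

Let N = A − (4)·I. We want v_3 with N^3 v_3 = 0 but N^2 v_3 ≠ 0; then v_{j-1} := N · v_j for j = 3, …, 2.

Pick v_3 = (1, 0, 0, 0, 0)ᵀ.
Then v_2 = N · v_3 = (0, -1, 0, -1, 1)ᵀ.
Then v_1 = N · v_2 = (0, 2, -1, 2, -3)ᵀ.

Sanity check: (A − (4)·I) v_1 = (0, 0, 0, 0, 0)ᵀ = 0. ✓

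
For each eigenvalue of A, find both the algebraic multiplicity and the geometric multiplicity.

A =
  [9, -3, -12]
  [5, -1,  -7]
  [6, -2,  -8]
λ = 0: alg = 3, geom = 1

Step 1 — factor the characteristic polynomial to read off the algebraic multiplicities:
  χ_A(x) = x^3

Step 2 — compute geometric multiplicities via the rank-nullity identity g(λ) = n − rank(A − λI):
  rank(A − (0)·I) = 2, so dim ker(A − (0)·I) = n − 2 = 1

Summary:
  λ = 0: algebraic multiplicity = 3, geometric multiplicity = 1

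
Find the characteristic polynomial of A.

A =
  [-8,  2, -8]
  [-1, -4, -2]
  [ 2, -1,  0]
x^3 + 12*x^2 + 48*x + 64

Expanding det(x·I − A) (e.g. by cofactor expansion or by noting that A is similar to its Jordan form J, which has the same characteristic polynomial as A) gives
  χ_A(x) = x^3 + 12*x^2 + 48*x + 64
which factors as (x + 4)^3. The eigenvalues (with algebraic multiplicities) are λ = -4 with multiplicity 3.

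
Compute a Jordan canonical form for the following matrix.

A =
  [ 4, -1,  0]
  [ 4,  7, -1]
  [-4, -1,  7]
J_3(6)

The characteristic polynomial is
  det(x·I − A) = x^3 - 18*x^2 + 108*x - 216 = (x - 6)^3

Eigenvalues and multiplicities (the geometric multiplicity of λ is n − rank(A − λI), which equals the number of Jordan blocks for λ):
  λ = 6: algebraic multiplicity = 3, geometric multiplicity = 1

Determining the block sizes for each eigenvalue:
  λ = 6: one block (gm = 1), so the single block has size am = 3 → block sizes [3]

Assembling the blocks gives a Jordan form
J =
  [6, 1, 0]
  [0, 6, 1]
  [0, 0, 6]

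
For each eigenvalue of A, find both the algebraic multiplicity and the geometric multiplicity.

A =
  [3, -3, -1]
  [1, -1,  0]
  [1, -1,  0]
λ = 0: alg = 1, geom = 1; λ = 1: alg = 2, geom = 1

Step 1 — factor the characteristic polynomial to read off the algebraic multiplicities:
  χ_A(x) = x*(x - 1)^2

Step 2 — compute geometric multiplicities via the rank-nullity identity g(λ) = n − rank(A − λI):
  rank(A − (0)·I) = 2, so dim ker(A − (0)·I) = n − 2 = 1
  rank(A − (1)·I) = 2, so dim ker(A − (1)·I) = n − 2 = 1

Summary:
  λ = 0: algebraic multiplicity = 1, geometric multiplicity = 1
  λ = 1: algebraic multiplicity = 2, geometric multiplicity = 1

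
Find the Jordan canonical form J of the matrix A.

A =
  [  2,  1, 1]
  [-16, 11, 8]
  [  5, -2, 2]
J_3(5)

The characteristic polynomial is
  det(x·I − A) = x^3 - 15*x^2 + 75*x - 125 = (x - 5)^3

Eigenvalues and multiplicities (the geometric multiplicity of λ is n − rank(A − λI), which equals the number of Jordan blocks for λ):
  λ = 5: algebraic multiplicity = 3, geometric multiplicity = 1

Determining the block sizes for each eigenvalue:
  λ = 5: one block (gm = 1), so the single block has size am = 3 → block sizes [3]

Assembling the blocks gives a Jordan form
J =
  [5, 1, 0]
  [0, 5, 1]
  [0, 0, 5]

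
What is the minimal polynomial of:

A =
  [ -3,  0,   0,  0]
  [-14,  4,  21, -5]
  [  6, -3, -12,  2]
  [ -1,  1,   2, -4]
x^4 + 15*x^3 + 84*x^2 + 208*x + 192

The characteristic polynomial is χ_A(x) = (x + 3)*(x + 4)^3, so the eigenvalues are known. The minimal polynomial is
  m_A(x) = Π_λ (x − λ)^{k_λ}
where k_λ is the size of the *largest* Jordan block for λ (equivalently, the smallest k with (A − λI)^k v = 0 for every generalised eigenvector v of λ).

  λ = -4: largest Jordan block has size 3, contributing (x + 4)^3
  λ = -3: largest Jordan block has size 1, contributing (x + 3)

So m_A(x) = (x + 3)*(x + 4)^3 = x^4 + 15*x^3 + 84*x^2 + 208*x + 192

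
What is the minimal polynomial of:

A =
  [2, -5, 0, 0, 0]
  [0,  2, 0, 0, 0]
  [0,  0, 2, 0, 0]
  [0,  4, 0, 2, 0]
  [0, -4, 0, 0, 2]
x^2 - 4*x + 4

The characteristic polynomial is χ_A(x) = (x - 2)^5, so the eigenvalues are known. The minimal polynomial is
  m_A(x) = Π_λ (x − λ)^{k_λ}
where k_λ is the size of the *largest* Jordan block for λ (equivalently, the smallest k with (A − λI)^k v = 0 for every generalised eigenvector v of λ).

  λ = 2: largest Jordan block has size 2, contributing (x − 2)^2

So m_A(x) = (x - 2)^2 = x^2 - 4*x + 4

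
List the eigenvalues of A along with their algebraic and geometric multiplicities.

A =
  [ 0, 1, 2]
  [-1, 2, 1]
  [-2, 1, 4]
λ = 2: alg = 3, geom = 1

Step 1 — factor the characteristic polynomial to read off the algebraic multiplicities:
  χ_A(x) = (x - 2)^3

Step 2 — compute geometric multiplicities via the rank-nullity identity g(λ) = n − rank(A − λI):
  rank(A − (2)·I) = 2, so dim ker(A − (2)·I) = n − 2 = 1

Summary:
  λ = 2: algebraic multiplicity = 3, geometric multiplicity = 1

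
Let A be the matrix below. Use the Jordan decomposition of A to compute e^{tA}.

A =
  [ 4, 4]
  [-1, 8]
e^{tA} =
  [-2*t*exp(6*t) + exp(6*t), 4*t*exp(6*t)]
  [-t*exp(6*t), 2*t*exp(6*t) + exp(6*t)]

Strategy: write A = P · J · P⁻¹ where J is a Jordan canonical form, so e^{tA} = P · e^{tJ} · P⁻¹, and e^{tJ} can be computed block-by-block.

A has Jordan form
J =
  [6, 1]
  [0, 6]
(up to reordering of blocks).

Per-block formulas:
  For a 2×2 Jordan block J_2(6): exp(t · J_2(6)) = e^(6t)·(I + t·N), where N is the 2×2 nilpotent shift.

After assembling e^{tJ} and conjugating by P, we get:

e^{tA} =
  [-2*t*exp(6*t) + exp(6*t), 4*t*exp(6*t)]
  [-t*exp(6*t), 2*t*exp(6*t) + exp(6*t)]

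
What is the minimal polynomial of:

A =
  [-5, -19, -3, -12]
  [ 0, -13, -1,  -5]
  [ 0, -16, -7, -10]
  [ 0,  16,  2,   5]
x^3 + 15*x^2 + 75*x + 125

The characteristic polynomial is χ_A(x) = (x + 5)^4, so the eigenvalues are known. The minimal polynomial is
  m_A(x) = Π_λ (x − λ)^{k_λ}
where k_λ is the size of the *largest* Jordan block for λ (equivalently, the smallest k with (A − λI)^k v = 0 for every generalised eigenvector v of λ).

  λ = -5: largest Jordan block has size 3, contributing (x + 5)^3

So m_A(x) = (x + 5)^3 = x^3 + 15*x^2 + 75*x + 125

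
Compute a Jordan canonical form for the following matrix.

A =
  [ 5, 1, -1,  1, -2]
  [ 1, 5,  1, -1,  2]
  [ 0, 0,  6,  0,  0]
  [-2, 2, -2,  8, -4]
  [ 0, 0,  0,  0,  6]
J_2(6) ⊕ J_1(6) ⊕ J_1(6) ⊕ J_1(6)

The characteristic polynomial is
  det(x·I − A) = x^5 - 30*x^4 + 360*x^3 - 2160*x^2 + 6480*x - 7776 = (x - 6)^5

Eigenvalues and multiplicities (the geometric multiplicity of λ is n − rank(A − λI), which equals the number of Jordan blocks for λ):
  λ = 6: algebraic multiplicity = 5, geometric multiplicity = 4

Determining the block sizes for each eigenvalue:
  λ = 6: 4 blocks summing to 5 forces exactly one block of size 2 and the rest size 1 → block sizes [2, 1, 1, 1]

Assembling the blocks gives a Jordan form
J =
  [6, 1, 0, 0, 0]
  [0, 6, 0, 0, 0]
  [0, 0, 6, 0, 0]
  [0, 0, 0, 6, 0]
  [0, 0, 0, 0, 6]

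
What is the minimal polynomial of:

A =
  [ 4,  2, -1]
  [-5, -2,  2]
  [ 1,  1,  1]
x^3 - 3*x^2 + 3*x - 1

The characteristic polynomial is χ_A(x) = (x - 1)^3, so the eigenvalues are known. The minimal polynomial is
  m_A(x) = Π_λ (x − λ)^{k_λ}
where k_λ is the size of the *largest* Jordan block for λ (equivalently, the smallest k with (A − λI)^k v = 0 for every generalised eigenvector v of λ).

  λ = 1: largest Jordan block has size 3, contributing (x − 1)^3

So m_A(x) = (x - 1)^3 = x^3 - 3*x^2 + 3*x - 1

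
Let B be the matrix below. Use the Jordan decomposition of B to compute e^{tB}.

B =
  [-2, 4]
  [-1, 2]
e^{tB} =
  [1 - 2*t, 4*t]
  [-t, 2*t + 1]

Strategy: write B = P · J · P⁻¹ where J is a Jordan canonical form, so e^{tB} = P · e^{tJ} · P⁻¹, and e^{tJ} can be computed block-by-block.

B has Jordan form
J =
  [0, 1]
  [0, 0]
(up to reordering of blocks).

Per-block formulas:
  For a 2×2 Jordan block J_2(0): exp(t · J_2(0)) = e^(0t)·(I + t·N), where N is the 2×2 nilpotent shift.

After assembling e^{tJ} and conjugating by P, we get:

e^{tB} =
  [1 - 2*t, 4*t]
  [-t, 2*t + 1]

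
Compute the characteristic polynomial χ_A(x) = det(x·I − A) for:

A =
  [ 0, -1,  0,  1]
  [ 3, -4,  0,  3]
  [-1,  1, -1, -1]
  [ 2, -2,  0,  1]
x^4 + 4*x^3 + 6*x^2 + 4*x + 1

Expanding det(x·I − A) (e.g. by cofactor expansion or by noting that A is similar to its Jordan form J, which has the same characteristic polynomial as A) gives
  χ_A(x) = x^4 + 4*x^3 + 6*x^2 + 4*x + 1
which factors as (x + 1)^4. The eigenvalues (with algebraic multiplicities) are λ = -1 with multiplicity 4.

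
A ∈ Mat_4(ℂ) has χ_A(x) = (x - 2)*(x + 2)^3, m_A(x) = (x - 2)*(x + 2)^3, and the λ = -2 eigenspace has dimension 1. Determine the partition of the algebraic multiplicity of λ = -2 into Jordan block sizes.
Block sizes for λ = -2: [3]

Step 1 — from the characteristic polynomial, algebraic multiplicity of λ = -2 is 3. From dim ker(A − (-2)·I) = 1, there are exactly 1 Jordan blocks for λ = -2.
Step 2 — from the minimal polynomial, the factor (x + 2)^3 tells us the largest block for λ = -2 has size 3.
Step 3 — with total size 3, 1 blocks, and largest block 3, the block sizes (in nonincreasing order) are [3].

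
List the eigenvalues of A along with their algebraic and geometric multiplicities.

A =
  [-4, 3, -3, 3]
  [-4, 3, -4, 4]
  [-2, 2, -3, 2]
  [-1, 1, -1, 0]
λ = -1: alg = 4, geom = 3

Step 1 — factor the characteristic polynomial to read off the algebraic multiplicities:
  χ_A(x) = (x + 1)^4

Step 2 — compute geometric multiplicities via the rank-nullity identity g(λ) = n − rank(A − λI):
  rank(A − (-1)·I) = 1, so dim ker(A − (-1)·I) = n − 1 = 3

Summary:
  λ = -1: algebraic multiplicity = 4, geometric multiplicity = 3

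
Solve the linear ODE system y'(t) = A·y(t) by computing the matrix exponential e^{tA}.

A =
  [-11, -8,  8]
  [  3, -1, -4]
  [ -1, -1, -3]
e^{tA} =
  [2*t^2*exp(-5*t) - 6*t*exp(-5*t) + exp(-5*t), 4*t^2*exp(-5*t) - 8*t*exp(-5*t), 8*t*exp(-5*t)]
  [-t^2*exp(-5*t) + 3*t*exp(-5*t), -2*t^2*exp(-5*t) + 4*t*exp(-5*t) + exp(-5*t), -4*t*exp(-5*t)]
  [t^2*exp(-5*t)/2 - t*exp(-5*t), t^2*exp(-5*t) - t*exp(-5*t), 2*t*exp(-5*t) + exp(-5*t)]

Strategy: write A = P · J · P⁻¹ where J is a Jordan canonical form, so e^{tA} = P · e^{tJ} · P⁻¹, and e^{tJ} can be computed block-by-block.

A has Jordan form
J =
  [-5,  1,  0]
  [ 0, -5,  1]
  [ 0,  0, -5]
(up to reordering of blocks).

Per-block formulas:
  For a 3×3 Jordan block J_3(-5): exp(t · J_3(-5)) = e^(-5t)·(I + t·N + (t^2/2)·N^2), where N is the 3×3 nilpotent shift.

After assembling e^{tJ} and conjugating by P, we get:

e^{tA} =
  [2*t^2*exp(-5*t) - 6*t*exp(-5*t) + exp(-5*t), 4*t^2*exp(-5*t) - 8*t*exp(-5*t), 8*t*exp(-5*t)]
  [-t^2*exp(-5*t) + 3*t*exp(-5*t), -2*t^2*exp(-5*t) + 4*t*exp(-5*t) + exp(-5*t), -4*t*exp(-5*t)]
  [t^2*exp(-5*t)/2 - t*exp(-5*t), t^2*exp(-5*t) - t*exp(-5*t), 2*t*exp(-5*t) + exp(-5*t)]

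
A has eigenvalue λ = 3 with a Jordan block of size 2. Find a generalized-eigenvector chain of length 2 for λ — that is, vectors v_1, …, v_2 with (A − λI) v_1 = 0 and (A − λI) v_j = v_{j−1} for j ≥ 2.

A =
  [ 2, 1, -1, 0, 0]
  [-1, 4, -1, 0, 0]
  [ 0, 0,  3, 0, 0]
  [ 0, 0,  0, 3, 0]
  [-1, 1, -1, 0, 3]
A Jordan chain for λ = 3 of length 2:
v_1 = (-1, -1, 0, 0, -1)ᵀ
v_2 = (1, 0, 0, 0, 0)ᵀ

Let N = A − (3)·I. We want v_2 with N^2 v_2 = 0 but N^1 v_2 ≠ 0; then v_{j-1} := N · v_j for j = 2, …, 2.

Pick v_2 = (1, 0, 0, 0, 0)ᵀ.
Then v_1 = N · v_2 = (-1, -1, 0, 0, -1)ᵀ.

Sanity check: (A − (3)·I) v_1 = (0, 0, 0, 0, 0)ᵀ = 0. ✓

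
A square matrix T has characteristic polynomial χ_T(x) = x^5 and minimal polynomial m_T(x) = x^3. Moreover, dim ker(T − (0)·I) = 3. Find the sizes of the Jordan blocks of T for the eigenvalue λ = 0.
Block sizes for λ = 0: [3, 1, 1]

Step 1 — from the characteristic polynomial, algebraic multiplicity of λ = 0 is 5. From dim ker(T − (0)·I) = 3, there are exactly 3 Jordan blocks for λ = 0.
Step 2 — from the minimal polynomial, the factor (x − 0)^3 tells us the largest block for λ = 0 has size 3.
Step 3 — with total size 5, 3 blocks, and largest block 3, the block sizes (in nonincreasing order) are [3, 1, 1].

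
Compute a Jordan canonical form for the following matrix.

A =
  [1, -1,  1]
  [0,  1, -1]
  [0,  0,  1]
J_3(1)

The characteristic polynomial is
  det(x·I − A) = x^3 - 3*x^2 + 3*x - 1 = (x - 1)^3

Eigenvalues and multiplicities (the geometric multiplicity of λ is n − rank(A − λI), which equals the number of Jordan blocks for λ):
  λ = 1: algebraic multiplicity = 3, geometric multiplicity = 1

Determining the block sizes for each eigenvalue:
  λ = 1: one block (gm = 1), so the single block has size am = 3 → block sizes [3]

Assembling the blocks gives a Jordan form
J =
  [1, 1, 0]
  [0, 1, 1]
  [0, 0, 1]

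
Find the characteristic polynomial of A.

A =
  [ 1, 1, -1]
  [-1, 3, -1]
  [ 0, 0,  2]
x^3 - 6*x^2 + 12*x - 8

Expanding det(x·I − A) (e.g. by cofactor expansion or by noting that A is similar to its Jordan form J, which has the same characteristic polynomial as A) gives
  χ_A(x) = x^3 - 6*x^2 + 12*x - 8
which factors as (x - 2)^3. The eigenvalues (with algebraic multiplicities) are λ = 2 with multiplicity 3.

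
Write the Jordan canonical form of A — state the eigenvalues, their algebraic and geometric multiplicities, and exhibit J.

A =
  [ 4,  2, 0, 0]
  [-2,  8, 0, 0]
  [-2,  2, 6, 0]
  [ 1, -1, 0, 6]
J_2(6) ⊕ J_1(6) ⊕ J_1(6)

The characteristic polynomial is
  det(x·I − A) = x^4 - 24*x^3 + 216*x^2 - 864*x + 1296 = (x - 6)^4

Eigenvalues and multiplicities (the geometric multiplicity of λ is n − rank(A − λI), which equals the number of Jordan blocks for λ):
  λ = 6: algebraic multiplicity = 4, geometric multiplicity = 3

Determining the block sizes for each eigenvalue:
  λ = 6: 3 blocks summing to 4 forces exactly one block of size 2 and the rest size 1 → block sizes [2, 1, 1]

Assembling the blocks gives a Jordan form
J =
  [6, 1, 0, 0]
  [0, 6, 0, 0]
  [0, 0, 6, 0]
  [0, 0, 0, 6]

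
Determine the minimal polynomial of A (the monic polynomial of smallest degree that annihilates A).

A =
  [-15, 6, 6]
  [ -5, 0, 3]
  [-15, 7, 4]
x^3 + 11*x^2 + 39*x + 45

The characteristic polynomial is χ_A(x) = (x + 3)^2*(x + 5), so the eigenvalues are known. The minimal polynomial is
  m_A(x) = Π_λ (x − λ)^{k_λ}
where k_λ is the size of the *largest* Jordan block for λ (equivalently, the smallest k with (A − λI)^k v = 0 for every generalised eigenvector v of λ).

  λ = -5: largest Jordan block has size 1, contributing (x + 5)
  λ = -3: largest Jordan block has size 2, contributing (x + 3)^2

So m_A(x) = (x + 3)^2*(x + 5) = x^3 + 11*x^2 + 39*x + 45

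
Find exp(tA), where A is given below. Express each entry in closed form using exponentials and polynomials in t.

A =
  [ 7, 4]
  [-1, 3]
e^{tA} =
  [2*t*exp(5*t) + exp(5*t), 4*t*exp(5*t)]
  [-t*exp(5*t), -2*t*exp(5*t) + exp(5*t)]

Strategy: write A = P · J · P⁻¹ where J is a Jordan canonical form, so e^{tA} = P · e^{tJ} · P⁻¹, and e^{tJ} can be computed block-by-block.

A has Jordan form
J =
  [5, 1]
  [0, 5]
(up to reordering of blocks).

Per-block formulas:
  For a 2×2 Jordan block J_2(5): exp(t · J_2(5)) = e^(5t)·(I + t·N), where N is the 2×2 nilpotent shift.

After assembling e^{tJ} and conjugating by P, we get:

e^{tA} =
  [2*t*exp(5*t) + exp(5*t), 4*t*exp(5*t)]
  [-t*exp(5*t), -2*t*exp(5*t) + exp(5*t)]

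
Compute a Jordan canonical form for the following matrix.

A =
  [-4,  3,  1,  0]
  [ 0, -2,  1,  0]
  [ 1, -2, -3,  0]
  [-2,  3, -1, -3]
J_3(-3) ⊕ J_1(-3)

The characteristic polynomial is
  det(x·I − A) = x^4 + 12*x^3 + 54*x^2 + 108*x + 81 = (x + 3)^4

Eigenvalues and multiplicities (the geometric multiplicity of λ is n − rank(A − λI), which equals the number of Jordan blocks for λ):
  λ = -3: algebraic multiplicity = 4, geometric multiplicity = 2

Determining the block sizes for each eigenvalue:
  λ = -3: with am = 4 and gm = 2, the partition is not yet determined (e.g. several partitions of 4 into 2 parts exist). Let N = A − (-3)·I. Computing rank(N^1) = 2, rank(N^2) = 1, rank(N^3) = 0; the number of blocks of size ≥ j is rank(N^{j−1}) − rank(N^j), giving [2, 1, 1]. So we have 1 block(s) of size 3, 1 block(s) of size 1 → block sizes [3, 1]

Assembling the blocks gives a Jordan form
J =
  [-3,  1,  0,  0]
  [ 0, -3,  1,  0]
  [ 0,  0, -3,  0]
  [ 0,  0,  0, -3]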